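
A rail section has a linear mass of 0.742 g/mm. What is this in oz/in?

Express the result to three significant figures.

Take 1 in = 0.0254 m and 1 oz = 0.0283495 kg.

0.665 oz/in

0.742 g/mm × 0.001 kg/g ÷ 0.001 m/mm = 0.742 kg/m
0.742 kg/m ÷ 0.0283495 kg/oz × 0.0254 m/in = 0.664802 oz/in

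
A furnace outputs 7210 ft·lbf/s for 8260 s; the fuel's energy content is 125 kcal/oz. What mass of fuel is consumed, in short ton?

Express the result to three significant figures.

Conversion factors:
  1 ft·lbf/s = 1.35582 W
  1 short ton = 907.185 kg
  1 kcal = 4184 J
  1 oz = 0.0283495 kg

7210 ft·lbf/s → 9775.46 W
E = P × t = 9775.46 × 8260 = 8.07453×10⁷ J
125 kcal/oz → 1.84483×10⁷ J/kg
m = E / e_s = 8.07453×10⁷ / 1.84483×10⁷ = 4.37684 kg
In short ton: 4.37684 / 907.185 = 0.00482464 short ton

0.00482 short ton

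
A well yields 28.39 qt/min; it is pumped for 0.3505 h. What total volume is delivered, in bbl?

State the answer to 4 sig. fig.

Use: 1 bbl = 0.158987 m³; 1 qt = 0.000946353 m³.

3.554 bbl

28.39 qt/min → 4.47783×10⁻⁴ m³/s
0.3505 h → 1261.8 s
V = Q × t = 4.47783×10⁻⁴ × 1261.8 = 0.565013 m³
In bbl: 0.565013 / 0.158987 = 3.55383 bbl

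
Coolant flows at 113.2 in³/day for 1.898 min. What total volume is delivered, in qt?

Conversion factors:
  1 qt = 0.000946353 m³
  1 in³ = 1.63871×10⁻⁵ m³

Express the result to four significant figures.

113.2 in³/day → 2.14701×10⁻⁸ m³/s
1.898 min → 113.88 s
V = Q × t = 2.14701×10⁻⁸ × 113.88 = 2.44501×10⁻⁶ m³
In qt: 2.44501×10⁻⁶ / 0.000946353 = 0.00258361 qt

0.002584 qt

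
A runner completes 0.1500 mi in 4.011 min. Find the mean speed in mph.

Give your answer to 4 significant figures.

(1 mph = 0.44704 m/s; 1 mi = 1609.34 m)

0.1500 mi × 1609.34 = 241.401 m
4.011 min × 60 = 240.66 s
v = d / t = 241.401 m / 240.66 s = 1.00308 m/s
1.00308 m/s ÷ (0.44704 m/s/mph) = 2.24383 mph

2.244 mph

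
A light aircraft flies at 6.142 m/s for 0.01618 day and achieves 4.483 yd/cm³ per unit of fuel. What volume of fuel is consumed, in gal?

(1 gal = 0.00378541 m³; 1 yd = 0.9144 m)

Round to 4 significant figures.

0.01618 day → 1397.95 s
d = v × t = 6.142 × 1397.95 = 8586.21 m
4.483 yd/cm³ → 4.09926×10⁶ m/m³
V = d / (distance per unit fuel) = 8586.21 / 4.09926×10⁶ = 0.00209458 m³
In gal: 0.00209458 / 0.00378541 = 0.55333 gal

0.5533 gal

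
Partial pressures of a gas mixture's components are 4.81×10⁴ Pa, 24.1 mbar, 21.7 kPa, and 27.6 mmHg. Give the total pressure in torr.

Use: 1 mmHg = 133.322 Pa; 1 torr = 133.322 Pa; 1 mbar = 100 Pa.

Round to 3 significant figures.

569 torr

4.81×10⁴ Pa (already Pa)
24.1 mbar × 100 → 2410 Pa
21.7 kPa × 1000 → 21700 Pa
27.6 mmHg × 133.322 → 3679.69 Pa
Combined: 48100 + 2410 + 21700 + 3679.69 = 75889.7 Pa
In torr: 75889.7 / 133.322 = 569.221 torr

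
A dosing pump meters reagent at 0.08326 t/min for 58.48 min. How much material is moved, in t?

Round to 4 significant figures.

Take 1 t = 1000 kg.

4.869 t

0.08326 t/min → 1.38767 kg/s
58.48 min → 3508.8 s
m = ṁ × t = 1.38767 × 3508.8 = 4869.06 kg
In t: 4869.06 / 1000 = 4.86906 t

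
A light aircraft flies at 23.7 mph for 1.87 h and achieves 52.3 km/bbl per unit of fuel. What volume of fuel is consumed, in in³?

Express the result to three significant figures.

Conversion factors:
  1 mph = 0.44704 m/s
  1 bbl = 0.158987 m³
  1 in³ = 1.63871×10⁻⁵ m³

23.7 mph → 10.5948 m/s
1.87 h → 6732 s
d = v × t = 10.5948 × 6732 = 71324.2 m
52.3 km/bbl → 328958 m/m³
V = d / (distance per unit fuel) = 71324.2 / 328958 = 0.216819 m³
In in³: 0.216819 / 1.63871×10⁻⁵ = 13231.1 in³

1.32×10⁴ in³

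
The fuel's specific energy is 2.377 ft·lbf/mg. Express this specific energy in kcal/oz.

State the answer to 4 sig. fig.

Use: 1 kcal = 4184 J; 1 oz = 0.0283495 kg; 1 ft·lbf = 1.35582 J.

2.377 ft·lbf/mg × 1.35582 J/ft·lbf ÷ 10⁻⁶ kg/mg = 3.22278×10⁶ J/kg
3.22278×10⁶ J/kg ÷ 4184 J/kcal × 0.0283495 kg/oz = 21.8366 kcal/oz

21.84 kcal/oz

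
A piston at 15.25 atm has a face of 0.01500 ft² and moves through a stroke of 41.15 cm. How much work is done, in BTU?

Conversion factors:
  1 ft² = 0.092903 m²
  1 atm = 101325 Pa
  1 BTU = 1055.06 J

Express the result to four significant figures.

15.25 atm → 1.54521×10⁶ Pa
0.01500 ft² → 0.00139354 m²
F = P × A = 1.54521×10⁶ × 0.00139354 = 2153.31 N
41.15 cm → 0.4115 m
W = F × d = 2153.31 × 0.4115 = 886.087 J
In BTU: 886.087 / 1055.06 = 0.839845 BTU

0.8398 BTU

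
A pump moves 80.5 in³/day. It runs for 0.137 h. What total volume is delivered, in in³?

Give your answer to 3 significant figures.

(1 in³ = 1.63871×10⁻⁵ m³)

0.460 in³

80.5 in³/day → 1.52681×10⁻⁸ m³/s
0.137 h → 493.2 s
V = Q × t = 1.52681×10⁻⁸ × 493.2 = 7.53023×10⁻⁶ m³
In in³: 7.53023×10⁻⁶ / 1.63871×10⁻⁵ = 0.459522 in³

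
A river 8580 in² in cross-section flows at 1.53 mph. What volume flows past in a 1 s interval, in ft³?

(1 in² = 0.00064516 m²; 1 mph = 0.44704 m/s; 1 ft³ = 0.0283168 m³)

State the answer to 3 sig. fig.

1.53 mph × 0.44704 → 0.683971 m/s
8580 in² × 0.00064516 → 5.53547 m²
V = v × A × t = 0.683971 m/s × 5.53547 m² × 1 s = 3.7861 m³
3.7861 m³ ÷ (0.0283168 m³/ft³) = 133.705 ft³

134 ft³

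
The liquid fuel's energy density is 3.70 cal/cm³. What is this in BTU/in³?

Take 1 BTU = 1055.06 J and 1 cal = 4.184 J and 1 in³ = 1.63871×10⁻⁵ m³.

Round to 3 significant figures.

0.240 BTU/in³

3.70 cal/cm³ × 4.184 J/cal ÷ 10⁻⁶ m³/cm³ = 1.54808×10⁷ J/m³
1.54808×10⁷ J/m³ ÷ 1055.06 J/BTU × 1.63871×10⁻⁵ m³/in³ = 0.240446 BTU/in³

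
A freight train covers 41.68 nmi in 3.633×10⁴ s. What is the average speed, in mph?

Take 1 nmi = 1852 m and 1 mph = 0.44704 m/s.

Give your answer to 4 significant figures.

4.753 mph

41.68 nmi × 1852 → 77191.4 m
v = d / t = 77191.4 m / 36330 s = 2.12473 m/s
2.12473 m/s ÷ (0.44704 m/s/mph) = 4.75289 mph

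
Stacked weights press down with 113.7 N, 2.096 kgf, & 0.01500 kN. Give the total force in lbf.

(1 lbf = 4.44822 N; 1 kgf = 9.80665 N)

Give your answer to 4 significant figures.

33.55 lbf

113.7 N (already N)
2.096 kgf × 9.80665 = 20.5547 N
0.01500 kN × 1000 = 15 N
Combined: 113.7 + 20.5547 + 15 = 149.255 N
In lbf: 149.255 / 4.44822 = 33.5539 lbf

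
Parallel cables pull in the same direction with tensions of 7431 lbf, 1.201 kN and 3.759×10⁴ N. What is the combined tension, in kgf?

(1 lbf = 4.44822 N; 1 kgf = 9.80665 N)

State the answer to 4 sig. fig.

7431 lbf × 4.44822 → 33054.7 N
1.201 kN × 1000 → 1201 N
3.759×10⁴ N (already N)
Combined: 33054.7 + 1201 + 37590 = 71845.7 N
In kgf: 71845.7 / 9.80665 = 7326.22 kgf

7326 kgf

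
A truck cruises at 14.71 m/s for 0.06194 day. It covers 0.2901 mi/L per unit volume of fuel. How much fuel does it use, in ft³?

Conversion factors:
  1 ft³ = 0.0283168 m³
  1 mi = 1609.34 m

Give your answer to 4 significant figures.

5.955 ft³

0.06194 day → 5351.62 s
d = v × t = 14.71 × 5351.62 = 78722.3 m
0.2901 mi/L → 466870 m/m³
V = d / (distance per unit fuel) = 78722.3 / 466870 = 0.168617 m³
In ft³: 0.168617 / 0.0283168 = 5.95466 ft³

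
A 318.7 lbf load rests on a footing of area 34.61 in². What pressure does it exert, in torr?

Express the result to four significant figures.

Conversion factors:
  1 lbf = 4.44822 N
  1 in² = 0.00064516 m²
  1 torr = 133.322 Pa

476.2 torr

318.7 lbf × 4.44822 = 1417.65 N
34.61 in² × 0.00064516 = 0.022329 m²
P = F / A = 1417.65 N / 0.022329 m² = 63489.2 Pa
63489.2 Pa ÷ (133.322 Pa/torr) = 476.209 torr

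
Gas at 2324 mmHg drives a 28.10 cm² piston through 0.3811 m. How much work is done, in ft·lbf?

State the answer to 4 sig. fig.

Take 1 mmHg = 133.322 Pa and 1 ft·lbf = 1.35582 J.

244.7 ft·lbf

2324 mmHg → 309840 Pa
28.10 cm² → 0.00281 m²
F = P × A = 309840 × 0.00281 = 870.65 N
W = F × d = 870.65 × 0.3811 = 331.805 J
In ft·lbf: 331.805 / 1.35582 = 244.726 ft·lbf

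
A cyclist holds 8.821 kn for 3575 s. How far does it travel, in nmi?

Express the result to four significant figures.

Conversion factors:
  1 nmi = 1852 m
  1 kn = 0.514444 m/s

8.760 nmi

8.821 kn × 0.514444 = 4.53791 m/s
d = v × t = 4.53791 m/s × 3575 s = 16223 m
16223 m ÷ (1852 m/nmi) = 8.75972 nmi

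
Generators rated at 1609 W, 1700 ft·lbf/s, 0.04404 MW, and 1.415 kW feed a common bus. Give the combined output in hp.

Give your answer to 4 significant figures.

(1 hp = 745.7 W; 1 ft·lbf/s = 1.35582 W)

1609 W (already W)
1700 ft·lbf/s × 1.35582 = 2304.89 W
0.04404 MW × 1000000 = 44040 W
1.415 kW × 1000 = 1415 W
Sum: 1609 + 2304.89 + 44040 + 1415 = 49368.9 W
In hp: 49368.9 / 745.7 = 66.2048 hp

66.20 hp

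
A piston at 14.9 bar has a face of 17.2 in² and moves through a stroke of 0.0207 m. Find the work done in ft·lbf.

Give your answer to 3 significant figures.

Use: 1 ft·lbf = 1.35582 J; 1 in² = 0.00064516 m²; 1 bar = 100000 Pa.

14.9 bar → 1.49×10⁶ Pa
17.2 in² → 0.0110968 m²
F = P × A = 1.49×10⁶ × 0.0110968 = 16534.2 N
W = F × d = 16534.2 × 0.0207 = 342.258 J
In ft·lbf: 342.258 / 1.35582 = 252.436 ft·lbf

252 ft·lbf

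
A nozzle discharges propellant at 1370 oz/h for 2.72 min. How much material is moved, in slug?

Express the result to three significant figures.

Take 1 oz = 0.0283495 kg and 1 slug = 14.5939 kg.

1370 oz/h → 0.0107886 kg/s
2.72 min → 163.2 s
m = ṁ × t = 0.0107886 × 163.2 = 1.7607 kg
In slug: 1.7607 / 14.5939 = 0.120646 slug

0.121 slug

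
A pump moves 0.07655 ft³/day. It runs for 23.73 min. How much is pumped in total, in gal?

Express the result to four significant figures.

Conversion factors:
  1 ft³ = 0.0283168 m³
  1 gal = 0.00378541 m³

0.009437 gal

0.07655 ft³/day → 2.50886×10⁻⁸ m³/s
23.73 min → 1423.8 s
V = Q × t = 2.50886×10⁻⁸ × 1423.8 = 3.57211×10⁻⁵ m³
In gal: 3.57211×10⁻⁵ / 0.00378541 = 0.00943652 gal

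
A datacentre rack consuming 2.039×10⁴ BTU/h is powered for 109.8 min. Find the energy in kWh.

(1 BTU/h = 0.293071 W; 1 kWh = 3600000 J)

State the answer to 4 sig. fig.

10.94 kWh

2.039×10⁴ BTU/h × 0.293071 = 5975.72 W
109.8 min × 60 = 6588 s
E = P × t = 5975.72 W × 6588 s = 3.9368×10⁷ J
3.9368×10⁷ J ÷ (3600000 J/kWh) = 10.9356 kWh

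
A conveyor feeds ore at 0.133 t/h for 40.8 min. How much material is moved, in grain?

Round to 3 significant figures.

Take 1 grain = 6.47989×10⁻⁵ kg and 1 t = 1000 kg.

0.133 t/h → 0.0369444 kg/s
40.8 min → 2448 s
m = ṁ × t = 0.0369444 × 2448 = 90.4399 kg
In grain: 90.4399 / 6.47989×10⁻⁵ = 1.3957×10⁶ grain

1.40×10⁶ grain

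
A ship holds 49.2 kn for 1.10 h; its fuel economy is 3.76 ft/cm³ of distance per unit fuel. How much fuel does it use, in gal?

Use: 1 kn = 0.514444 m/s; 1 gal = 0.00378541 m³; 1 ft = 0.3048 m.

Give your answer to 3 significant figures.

23.1 gal

49.2 kn → 25.3106 m/s
1.10 h → 3960 s
d = v × t = 25.3106 × 3960 = 100230 m
3.76 ft/cm³ → 1.14605×10⁶ m/m³
V = d / (distance per unit fuel) = 100230 / 1.14605×10⁶ = 0.0874569 m³
In gal: 0.0874569 / 0.00378541 = 23.1037 gal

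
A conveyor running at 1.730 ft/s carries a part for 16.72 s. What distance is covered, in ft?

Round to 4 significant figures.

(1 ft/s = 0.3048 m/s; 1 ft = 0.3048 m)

1.730 ft/s × 0.3048 → 0.527304 m/s
d = v × t = 0.527304 m/s × 16.72 s = 8.81652 m
8.81652 m ÷ (0.3048 m/ft) = 28.9256 ft

28.93 ft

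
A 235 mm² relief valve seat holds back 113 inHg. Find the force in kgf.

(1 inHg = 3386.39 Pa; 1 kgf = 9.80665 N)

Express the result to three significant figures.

9.17 kgf

113 inHg × 3386.39 = 382662 Pa
235 mm² × 10⁻⁶ = 2.35×10⁻⁴ m²
F = P × A = 382662 Pa × 2.35×10⁻⁴ m² = 89.9256 N
89.9256 N ÷ (9.80665 N/kgf) = 9.16986 kgf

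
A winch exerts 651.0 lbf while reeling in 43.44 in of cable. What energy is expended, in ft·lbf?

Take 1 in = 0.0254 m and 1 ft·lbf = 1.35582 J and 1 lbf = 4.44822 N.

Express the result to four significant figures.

2357 ft·lbf

651.0 lbf × 4.44822 → 2895.79 N
43.44 in × 0.0254 → 1.10338 m
W = F × d = 2895.79 N × 1.10338 m = 3195.16 J
3195.16 J ÷ (1.35582 J/ft·lbf) = 2356.63 ft·lbf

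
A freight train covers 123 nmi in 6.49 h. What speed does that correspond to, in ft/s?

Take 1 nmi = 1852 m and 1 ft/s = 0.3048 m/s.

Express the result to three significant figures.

32.0 ft/s

123 nmi × 1852 = 227796 m
6.49 h × 3600 = 23364 s
v = d / t = 227796 m / 23364 s = 9.74987 m/s
9.74987 m/s ÷ (0.3048 m/s/ft/s) = 31.9878 ft/s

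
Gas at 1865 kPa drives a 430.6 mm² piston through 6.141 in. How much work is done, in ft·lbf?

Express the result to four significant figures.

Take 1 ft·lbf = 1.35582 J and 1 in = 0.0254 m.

1865 kPa → 1.865×10⁶ Pa
430.6 mm² → 4.306×10⁻⁴ m²
F = P × A = 1.865×10⁶ × 4.306×10⁻⁴ = 803.069 N
6.141 in → 0.155981 m
W = F × d = 803.069 × 0.155981 = 125.264 J
In ft·lbf: 125.264 / 1.35582 = 92.3898 ft·lbf

92.39 ft·lbf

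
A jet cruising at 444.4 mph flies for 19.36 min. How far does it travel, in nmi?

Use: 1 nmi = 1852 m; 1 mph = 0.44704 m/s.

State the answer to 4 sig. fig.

444.4 mph × 0.44704 → 198.665 m/s
19.36 min × 60 → 1161.6 s
d = v × t = 198.665 m/s × 1161.6 s = 230769 m
230769 m ÷ (1852 m/nmi) = 124.605 nmi

124.6 nmi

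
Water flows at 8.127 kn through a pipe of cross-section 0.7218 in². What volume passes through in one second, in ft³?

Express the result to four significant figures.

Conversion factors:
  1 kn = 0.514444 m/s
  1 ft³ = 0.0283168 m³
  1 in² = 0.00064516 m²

8.127 kn × 0.514444 = 4.18089 m/s
0.7218 in² × 0.00064516 = 4.65676×10⁻⁴ m²
V = v × A × t = 4.18089 m/s × 4.65676×10⁻⁴ m² × 1 s = 0.00194694 m³
0.00194694 m³ ÷ (0.0283168 m³/ft³) = 0.0687557 ft³

0.06876 ft³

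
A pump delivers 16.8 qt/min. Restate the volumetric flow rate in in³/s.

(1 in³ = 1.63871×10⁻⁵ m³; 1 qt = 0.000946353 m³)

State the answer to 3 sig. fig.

16.2 in³/s

16.8 qt/min × 0.000946353 m³/qt ÷ 60 s/min = 2.64979×10⁻⁴ m³/s
2.64979×10⁻⁴ m³/s ÷ 1.63871×10⁻⁵ m³/in³ = 16.17 in³/s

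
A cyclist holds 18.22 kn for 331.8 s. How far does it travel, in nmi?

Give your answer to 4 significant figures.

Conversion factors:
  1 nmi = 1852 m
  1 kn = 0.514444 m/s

1.679 nmi

18.22 kn × 0.514444 → 9.37317 m/s
d = v × t = 9.37317 m/s × 331.8 s = 3110.02 m
3110.02 m ÷ (1852 m/nmi) = 1.67928 nmi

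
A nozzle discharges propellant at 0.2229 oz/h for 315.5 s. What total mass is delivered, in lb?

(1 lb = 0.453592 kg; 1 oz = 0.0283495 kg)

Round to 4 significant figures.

0.001221 lb

0.2229 oz/h → 1.75531×10⁻⁶ kg/s
m = ṁ × t = 1.75531×10⁻⁶ × 315.5 = 5.538×10⁻⁴ kg
In lb: 5.538×10⁻⁴ / 0.453592 = 0.00122092 lb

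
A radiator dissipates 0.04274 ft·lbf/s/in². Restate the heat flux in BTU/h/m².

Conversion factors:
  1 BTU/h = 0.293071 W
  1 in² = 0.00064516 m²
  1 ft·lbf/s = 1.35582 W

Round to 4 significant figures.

306.5 BTU/h/m²

0.04274 ft·lbf/s/in² × 1.35582 W/ft·lbf/s ÷ 0.00064516 m²/in² = 89.8192 W/m²
89.8192 W/m² ÷ 0.293071 W/BTU/h = 306.476 BTU/h/m²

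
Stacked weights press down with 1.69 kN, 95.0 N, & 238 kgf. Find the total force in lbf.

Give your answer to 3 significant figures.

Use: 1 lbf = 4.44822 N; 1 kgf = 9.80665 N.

1.69 kN × 1000 = 1690 N
95.0 N (already N)
238 kgf × 9.80665 = 2333.98 N
Combined: 1690 + 95 + 2333.98 = 4118.98 N
In lbf: 4118.98 / 4.44822 = 925.984 lbf

926 lbf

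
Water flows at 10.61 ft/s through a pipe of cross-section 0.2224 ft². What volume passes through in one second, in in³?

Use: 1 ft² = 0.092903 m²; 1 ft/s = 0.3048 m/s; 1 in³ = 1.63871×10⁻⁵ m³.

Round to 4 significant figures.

4077 in³

10.61 ft/s × 0.3048 → 3.23393 m/s
0.2224 ft² × 0.092903 → 0.0206616 m²
V = v × A × t = 3.23393 m/s × 0.0206616 m² × 1 s = 0.0668182 m³
0.0668182 m³ ÷ (1.63871×10⁻⁵ m³/in³) = 4077.49 in³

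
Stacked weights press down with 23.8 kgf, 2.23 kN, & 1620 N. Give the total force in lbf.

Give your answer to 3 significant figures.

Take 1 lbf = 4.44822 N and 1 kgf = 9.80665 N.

918 lbf

23.8 kgf × 9.80665 → 233.398 N
2.23 kN × 1000 → 2230 N
1620 N (already N)
Sum: 233.398 + 2230 + 1620 = 4083.4 N
In lbf: 4083.4 / 4.44822 = 917.985 lbf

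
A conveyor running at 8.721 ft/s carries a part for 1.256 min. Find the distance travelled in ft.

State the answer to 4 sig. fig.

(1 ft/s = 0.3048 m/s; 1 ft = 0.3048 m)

8.721 ft/s × 0.3048 = 2.65816 m/s
1.256 min × 60 = 75.36 s
d = v × t = 2.65816 m/s × 75.36 s = 200.319 m
200.319 m ÷ (0.3048 m/ft) = 657.215 ft

657.2 ft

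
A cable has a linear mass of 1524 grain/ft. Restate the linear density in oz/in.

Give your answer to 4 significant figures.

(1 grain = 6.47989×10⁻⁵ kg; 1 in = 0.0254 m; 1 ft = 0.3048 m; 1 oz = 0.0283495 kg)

1524 grain/ft × 6.47989×10⁻⁵ kg/grain ÷ 0.3048 m/ft = 0.323994 kg/m
0.323994 kg/m ÷ 0.0283495 kg/oz × 0.0254 m/in = 0.290285 oz/in

0.2903 oz/in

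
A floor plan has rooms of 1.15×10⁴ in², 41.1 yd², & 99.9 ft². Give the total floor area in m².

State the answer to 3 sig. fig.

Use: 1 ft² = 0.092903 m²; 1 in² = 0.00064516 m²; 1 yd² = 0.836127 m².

1.15×10⁴ in² × 0.00064516 = 7.41934 m²
41.1 yd² × 0.836127 = 34.3648 m²
99.9 ft² × 0.092903 = 9.28101 m²
Sum: 7.41934 + 34.3648 + 9.28101 = 51.0652 m²

51.1 m²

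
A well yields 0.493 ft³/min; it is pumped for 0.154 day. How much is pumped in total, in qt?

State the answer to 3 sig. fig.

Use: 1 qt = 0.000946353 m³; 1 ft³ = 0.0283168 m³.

0.493 ft³/min → 2.3267×10⁻⁴ m³/s
0.154 day → 13305.6 s
V = Q × t = 2.3267×10⁻⁴ × 13305.6 = 3.09581 m³
In qt: 3.09581 / 0.000946353 = 3271.31 qt

3270 qt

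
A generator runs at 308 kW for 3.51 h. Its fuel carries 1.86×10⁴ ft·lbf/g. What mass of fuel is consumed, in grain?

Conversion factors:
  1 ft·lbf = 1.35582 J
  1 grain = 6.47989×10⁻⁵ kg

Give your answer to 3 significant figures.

308 kW → 308000 W
3.51 h → 12636 s
E = P × t = 308000 × 12636 = 3.89189×10⁹ J
1.86×10⁴ ft·lbf/g → 2.52183×10⁷ J/kg
m = E / e_s = 3.89189×10⁹ / 2.52183×10⁷ = 154.328 kg
In grain: 154.328 / 6.47989×10⁻⁵ = 2.38165×10⁶ grain

2.38×10⁶ grain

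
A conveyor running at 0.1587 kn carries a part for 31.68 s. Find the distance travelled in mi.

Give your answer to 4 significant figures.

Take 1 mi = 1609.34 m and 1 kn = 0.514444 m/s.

0.1587 kn × 0.514444 → 0.0816423 m/s
d = v × t = 0.0816423 m/s × 31.68 s = 2.58643 m
2.58643 m ÷ (1609.34 m/mi) = 0.00160714 mi

0.001607 mi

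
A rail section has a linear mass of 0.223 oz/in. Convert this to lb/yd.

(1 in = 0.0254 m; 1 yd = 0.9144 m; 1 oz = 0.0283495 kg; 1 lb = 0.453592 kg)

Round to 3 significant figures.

0.223 oz/in × 0.0283495 kg/oz ÷ 0.0254 m/in = 0.248895 kg/m
0.248895 kg/m ÷ 0.453592 kg/lb × 0.9144 m/yd = 0.50175 lb/yd

0.502 lb/yd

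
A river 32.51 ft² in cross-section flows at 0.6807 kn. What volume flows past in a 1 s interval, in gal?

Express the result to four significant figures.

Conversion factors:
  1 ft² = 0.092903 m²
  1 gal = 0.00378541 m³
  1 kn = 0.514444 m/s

279.4 gal

0.6807 kn × 0.514444 → 0.350182 m/s
32.51 ft² × 0.092903 → 3.02028 m²
V = v × A × t = 0.350182 m/s × 3.02028 m² × 1 s = 1.05765 m³
1.05765 m³ ÷ (0.00378541 m³/gal) = 279.402 gal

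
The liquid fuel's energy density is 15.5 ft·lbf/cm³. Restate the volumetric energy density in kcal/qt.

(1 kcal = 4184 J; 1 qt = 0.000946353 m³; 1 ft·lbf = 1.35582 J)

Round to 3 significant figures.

4.75 kcal/qt

15.5 ft·lbf/cm³ × 1.35582 J/ft·lbf ÷ 10⁻⁶ m³/cm³ = 2.10152×10⁷ J/m³
2.10152×10⁷ J/m³ ÷ 4184 J/kcal × 0.000946353 m³/qt = 4.7533 kcal/qt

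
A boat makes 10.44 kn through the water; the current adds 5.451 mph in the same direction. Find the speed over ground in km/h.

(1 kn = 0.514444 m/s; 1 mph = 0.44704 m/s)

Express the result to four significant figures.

10.44 kn × 0.514444 = 5.3708 m/s
5.451 mph × 0.44704 = 2.43682 m/s
Sum: 5.3708 + 2.43682 = 7.80762 m/s
In km/h: 7.80762 / (1/3.6) = 28.1074 km/h

28.11 km/h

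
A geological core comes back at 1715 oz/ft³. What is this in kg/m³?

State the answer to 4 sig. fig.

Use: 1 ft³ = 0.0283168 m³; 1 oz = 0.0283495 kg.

1715 oz/ft³ × 0.0283495 kg/oz ÷ 0.0283168 m³/ft³ = 1716.98 kg/m³
1716.98 kg/m³  = 1716.98 kg/m³

1717 kg/m³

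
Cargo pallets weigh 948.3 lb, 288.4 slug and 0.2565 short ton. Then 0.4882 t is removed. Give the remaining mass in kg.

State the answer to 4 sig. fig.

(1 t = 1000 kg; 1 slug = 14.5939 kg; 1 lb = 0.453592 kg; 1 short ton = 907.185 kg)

4384 kg

948.3 lb × 0.453592 = 430.141 kg
288.4 slug × 14.5939 = 4208.88 kg
0.2565 short ton × 907.185 = 232.693 kg
0.4882 t × 1000 = 488.2 kg
Sum: 430.141 + 4208.88 + 232.693 − 488.2 = 4383.51 kg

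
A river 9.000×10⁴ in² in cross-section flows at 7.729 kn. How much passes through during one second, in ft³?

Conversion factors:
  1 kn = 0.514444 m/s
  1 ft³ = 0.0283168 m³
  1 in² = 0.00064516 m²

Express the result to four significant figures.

7.729 kn × 0.514444 → 3.97614 m/s
9.000×10⁴ in² × 0.00064516 → 58.0644 m²
V = v × A × t = 3.97614 m/s × 58.0644 m² × 1 s = 230.872 m³
230.872 m³ ÷ (0.0283168 m³/ft³) = 8153.18 ft³

8153 ft³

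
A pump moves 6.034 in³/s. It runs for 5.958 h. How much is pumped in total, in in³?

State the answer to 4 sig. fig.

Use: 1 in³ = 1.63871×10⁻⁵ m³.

1.294×10⁵ in³

6.034 in³/s → 9.88798×10⁻⁵ m³/s
5.958 h → 21448.8 s
V = Q × t = 9.88798×10⁻⁵ × 21448.8 = 2.12085 m³
In in³: 2.12085 / 1.63871×10⁻⁵ = 129422 in³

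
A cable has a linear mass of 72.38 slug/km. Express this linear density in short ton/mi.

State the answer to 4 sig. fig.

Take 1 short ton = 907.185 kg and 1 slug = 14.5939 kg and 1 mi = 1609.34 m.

72.38 slug/km × 14.5939 kg/slug ÷ 1000 m/km = 1.05631 kg/m
1.05631 kg/m ÷ 907.185 kg/short ton × 1609.34 m/mi = 1.87389 short ton/mi

1.874 short ton/mi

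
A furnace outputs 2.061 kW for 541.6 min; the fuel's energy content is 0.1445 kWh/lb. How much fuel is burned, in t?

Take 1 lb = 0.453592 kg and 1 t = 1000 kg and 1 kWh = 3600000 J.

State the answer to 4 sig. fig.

0.05840 t

2.061 kW → 2061 W
541.6 min → 32496 s
E = P × t = 2061 × 32496 = 6.69743×10⁷ J
0.1445 kWh/lb → 1.14685×10⁶ J/kg
m = E / e_s = 6.69743×10⁷ / 1.14685×10⁶ = 58.3985 kg
In t: 58.3985 / 1000 = 0.0583985 t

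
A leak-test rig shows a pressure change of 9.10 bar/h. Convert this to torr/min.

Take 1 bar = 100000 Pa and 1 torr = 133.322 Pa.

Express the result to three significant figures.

9.10 bar/h × 100000 Pa/bar ÷ 3600 s/h = 252.778 Pa/s
252.778 Pa/s ÷ 133.322 Pa/torr × 60 s/min = 113.76 torr/min

114 torr/min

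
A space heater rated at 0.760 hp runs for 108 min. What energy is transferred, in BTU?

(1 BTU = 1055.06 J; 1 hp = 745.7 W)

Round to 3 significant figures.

0.760 hp × 745.7 → 566.732 W
108 min × 60 → 6480 s
E = P × t = 566.732 W × 6480 s = 3.67242×10⁶ J
3.67242×10⁶ J ÷ (1055.06 J/BTU) = 3480.77 BTU

3480 BTU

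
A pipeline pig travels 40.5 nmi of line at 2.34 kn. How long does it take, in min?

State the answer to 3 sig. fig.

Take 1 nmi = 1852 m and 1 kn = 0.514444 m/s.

40.5 nmi × 1852 = 75006 m
2.34 kn × 0.514444 = 1.2038 m/s
t = d / v = 75006 m / 1.2038 m/s = 62307.7 s
62307.7 s ÷ (60 s/min) = 1038.46 min

1040 min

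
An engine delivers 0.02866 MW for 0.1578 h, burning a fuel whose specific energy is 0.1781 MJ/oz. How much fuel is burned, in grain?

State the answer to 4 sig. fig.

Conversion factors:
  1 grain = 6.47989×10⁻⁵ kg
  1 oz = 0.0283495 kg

0.02866 MW → 28660 W
0.1578 h → 568.08 s
E = P × t = 28660 × 568.08 = 1.62812×10⁷ J
0.1781 MJ/oz → 6.2823×10⁶ J/kg
m = E / e_s = 1.62812×10⁷ / 6.2823×10⁶ = 2.5916 kg
In grain: 2.5916 / 6.47989×10⁻⁵ = 39994.5 grain

3.999×10⁴ grain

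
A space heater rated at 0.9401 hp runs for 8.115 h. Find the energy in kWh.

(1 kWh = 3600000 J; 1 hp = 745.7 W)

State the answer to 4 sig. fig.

0.9401 hp × 745.7 → 701.033 W
8.115 h × 3600 → 29214 s
E = P × t = 701.033 W × 29214 s = 2.048×10⁷ J
2.048×10⁷ J ÷ (3600000 J/kWh) = 5.68889 kWh

5.689 kWh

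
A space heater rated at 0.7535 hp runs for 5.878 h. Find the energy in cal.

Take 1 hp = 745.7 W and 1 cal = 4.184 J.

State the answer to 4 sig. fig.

0.7535 hp × 745.7 = 561.885 W
5.878 h × 3600 = 21160.8 s
E = P × t = 561.885 W × 21160.8 s = 1.18899×10⁷ J
1.18899×10⁷ J ÷ (4.184 J/cal) = 2.84175×10⁶ cal

2.842×10⁶ cal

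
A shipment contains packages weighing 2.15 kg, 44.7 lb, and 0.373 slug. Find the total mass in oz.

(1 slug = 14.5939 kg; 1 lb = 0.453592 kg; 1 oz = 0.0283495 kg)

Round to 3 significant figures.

983 oz

2.15 kg (already kg)
44.7 lb × 0.453592 → 20.2756 kg
0.373 slug × 14.5939 → 5.44352 kg
Sum: 2.15 + 20.2756 + 5.44352 = 27.8691 kg
In oz: 27.8691 / 0.0283495 = 983.054 oz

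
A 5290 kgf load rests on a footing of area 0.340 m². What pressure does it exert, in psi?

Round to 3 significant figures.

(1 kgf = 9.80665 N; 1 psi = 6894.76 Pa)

22.1 psi

5290 kgf × 9.80665 = 51877.2 N
P = F / A = 51877.2 N / 0.34 m² = 152580 Pa
152580 Pa ÷ (6894.76 Pa/psi) = 22.1298 psi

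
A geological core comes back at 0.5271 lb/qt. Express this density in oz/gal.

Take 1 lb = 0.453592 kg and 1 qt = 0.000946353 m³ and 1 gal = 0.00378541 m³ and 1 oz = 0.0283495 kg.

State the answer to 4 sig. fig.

0.5271 lb/qt × 0.453592 kg/lb ÷ 0.000946353 m³/qt = 252.642 kg/m³
252.642 kg/m³ ÷ 0.0283495 kg/oz × 0.00378541 m³/gal = 33.7344 oz/gal

33.73 oz/gal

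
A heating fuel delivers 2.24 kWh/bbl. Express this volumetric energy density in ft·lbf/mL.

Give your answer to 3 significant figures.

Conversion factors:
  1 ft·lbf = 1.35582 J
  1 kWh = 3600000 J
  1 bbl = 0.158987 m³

37.4 ft·lbf/mL

2.24 kWh/bbl × 3600000 J/kWh ÷ 0.158987 m³/bbl = 5.07211×10⁷ J/m³
5.07211×10⁷ J/m³ ÷ 1.35582 J/ft·lbf × 10⁻⁶ m³/mL = 37.4099 ft·lbf/mL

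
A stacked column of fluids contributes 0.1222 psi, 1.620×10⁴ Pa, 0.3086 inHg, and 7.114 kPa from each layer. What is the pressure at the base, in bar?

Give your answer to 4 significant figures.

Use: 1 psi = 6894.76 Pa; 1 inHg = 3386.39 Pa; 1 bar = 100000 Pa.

0.2520 bar

0.1222 psi × 6894.76 = 842.54 Pa
1.620×10⁴ Pa (already Pa)
0.3086 inHg × 3386.39 = 1045.04 Pa
7.114 kPa × 1000 = 7114 Pa
Sum: 842.54 + 16200 + 1045.04 + 7114 = 25201.6 Pa
In bar: 25201.6 / 100000 = 0.252016 bar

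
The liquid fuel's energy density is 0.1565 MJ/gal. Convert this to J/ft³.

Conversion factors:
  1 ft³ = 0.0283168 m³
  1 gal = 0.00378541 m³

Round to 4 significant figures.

1.171×10⁶ J/ft³

0.1565 MJ/gal × 1000000 J/MJ ÷ 0.00378541 m³/gal = 4.13429×10⁷ J/m³
4.13429×10⁷ J/m³ × 0.0283168 m³/ft³ = 1.1707×10⁶ J/ft³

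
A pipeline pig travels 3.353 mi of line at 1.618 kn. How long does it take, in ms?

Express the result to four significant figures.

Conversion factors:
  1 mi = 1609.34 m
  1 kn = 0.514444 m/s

6.483×10⁶ ms

3.353 mi × 1609.34 = 5396.12 m
1.618 kn × 0.514444 = 0.83237 m/s
t = d / v = 5396.12 m / 0.83237 m/s = 6482.84 s
6482.84 s ÷ (0.001 s/ms) = 6.48284×10⁶ ms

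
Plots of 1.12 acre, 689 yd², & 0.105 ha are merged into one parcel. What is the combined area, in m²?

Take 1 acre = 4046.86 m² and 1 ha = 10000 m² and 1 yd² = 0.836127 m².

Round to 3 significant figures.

6160 m²

1.12 acre × 4046.86 = 4532.48 m²
689 yd² × 0.836127 = 576.092 m²
0.105 ha × 10000 = 1050 m²
Sum: 4532.48 + 576.092 + 1050 = 6158.57 m²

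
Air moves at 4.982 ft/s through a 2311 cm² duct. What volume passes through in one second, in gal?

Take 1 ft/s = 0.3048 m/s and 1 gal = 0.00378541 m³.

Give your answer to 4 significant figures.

4.982 ft/s × 0.3048 → 1.51851 m/s
2311 cm² × 0.0001 → 0.2311 m²
V = v × A × t = 1.51851 m/s × 0.2311 m² × 1 s = 0.350928 m³
0.350928 m³ ÷ (0.00378541 m³/gal) = 92.7054 gal

92.71 gal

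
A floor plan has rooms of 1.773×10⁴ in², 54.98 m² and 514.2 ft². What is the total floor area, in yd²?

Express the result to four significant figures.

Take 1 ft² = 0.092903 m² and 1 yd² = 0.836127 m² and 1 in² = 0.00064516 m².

136.6 yd²

1.773×10⁴ in² × 0.00064516 = 11.4387 m²
54.98 m² (already m²)
514.2 ft² × 0.092903 = 47.7707 m²
Total: 11.4387 + 54.98 + 47.7707 = 114.189 m²
In yd²: 114.189 / 0.836127 = 136.569 yd²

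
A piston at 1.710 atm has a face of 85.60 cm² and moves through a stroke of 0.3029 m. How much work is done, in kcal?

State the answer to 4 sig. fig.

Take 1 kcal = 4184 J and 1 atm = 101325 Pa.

0.1074 kcal

1.710 atm → 173266 Pa
85.60 cm² → 0.00856 m²
F = P × A = 173266 × 0.00856 = 1483.16 N
W = F × d = 1483.16 × 0.3029 = 449.249 J
In kcal: 449.249 / 4184 = 0.107373 kcal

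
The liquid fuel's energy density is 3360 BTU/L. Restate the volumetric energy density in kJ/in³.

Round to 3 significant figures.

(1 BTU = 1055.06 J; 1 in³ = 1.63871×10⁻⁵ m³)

58.1 kJ/in³

3360 BTU/L × 1055.06 J/BTU ÷ 0.001 m³/L = 3.545×10⁹ J/m³
3.545×10⁹ J/m³ ÷ 1000 J/kJ × 1.63871×10⁻⁵ m³/in³ = 58.0923 kJ/in³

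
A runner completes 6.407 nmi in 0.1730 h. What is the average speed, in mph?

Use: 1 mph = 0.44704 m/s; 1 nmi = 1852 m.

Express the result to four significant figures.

42.62 mph

6.407 nmi × 1852 → 11865.8 m
0.1730 h × 3600 → 622.8 s
v = d / t = 11865.8 m / 622.8 s = 19.0523 m/s
19.0523 m/s ÷ (0.44704 m/s/mph) = 42.6188 mph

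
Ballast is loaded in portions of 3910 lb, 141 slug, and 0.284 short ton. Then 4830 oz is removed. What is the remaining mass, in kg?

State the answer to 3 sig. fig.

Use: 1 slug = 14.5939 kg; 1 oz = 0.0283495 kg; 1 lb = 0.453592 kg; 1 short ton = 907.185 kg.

3950 kg

3910 lb × 0.453592 = 1773.54 kg
141 slug × 14.5939 = 2057.74 kg
0.284 short ton × 907.185 = 257.641 kg
4830 oz × 0.0283495 = 136.928 kg
Net: 1773.54 + 2057.74 + 257.641 − 136.928 = 3951.99 kg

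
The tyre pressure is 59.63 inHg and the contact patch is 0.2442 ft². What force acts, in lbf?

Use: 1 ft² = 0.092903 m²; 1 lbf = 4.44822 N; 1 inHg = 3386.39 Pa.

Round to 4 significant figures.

59.63 inHg × 3386.39 → 201930 Pa
0.2442 ft² × 0.092903 → 0.0226869 m²
F = P × A = 201930 Pa × 0.0226869 m² = 4581.17 N
4581.17 N ÷ (4.44822 N/lbf) = 1029.89 lbf

1030 lbf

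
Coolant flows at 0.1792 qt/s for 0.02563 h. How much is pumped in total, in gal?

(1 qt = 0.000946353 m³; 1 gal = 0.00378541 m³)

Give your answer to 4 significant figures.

4.134 gal

0.1792 qt/s → 1.69586×10⁻⁴ m³/s
0.02563 h → 92.268 s
V = Q × t = 1.69586×10⁻⁴ × 92.268 = 0.0156474 m³
In gal: 0.0156474 / 0.00378541 = 4.13361 gal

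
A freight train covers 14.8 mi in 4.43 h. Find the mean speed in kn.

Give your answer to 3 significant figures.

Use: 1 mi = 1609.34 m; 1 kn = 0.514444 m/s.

14.8 mi × 1609.34 = 23818.2 m
4.43 h × 3600 = 15948 s
v = d / t = 23818.2 m / 15948 s = 1.49349 m/s
1.49349 m/s ÷ (0.514444 m/s/kn) = 2.90311 kn

2.90 kn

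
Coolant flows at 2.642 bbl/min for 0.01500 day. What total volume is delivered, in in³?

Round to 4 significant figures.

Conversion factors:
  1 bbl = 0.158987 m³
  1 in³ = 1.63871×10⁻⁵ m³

5.537×10⁵ in³

2.642 bbl/min → 0.00700073 m³/s
0.01500 day → 1296 s
V = Q × t = 0.00700073 × 1296 = 9.07295 m³
In in³: 9.07295 / 1.63871×10⁻⁵ = 553664 in³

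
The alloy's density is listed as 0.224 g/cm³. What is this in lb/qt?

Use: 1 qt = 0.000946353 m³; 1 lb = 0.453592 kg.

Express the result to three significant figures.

0.224 g/cm³ × 0.001 kg/g ÷ 10⁻⁶ m³/cm³ = 224 kg/m³
224 kg/m³ ÷ 0.453592 kg/lb × 0.000946353 m³/qt = 0.467343 lb/qt

0.467 lb/qt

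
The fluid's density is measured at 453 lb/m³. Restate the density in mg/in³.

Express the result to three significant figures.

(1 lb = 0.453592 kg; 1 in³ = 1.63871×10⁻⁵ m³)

453 lb/m³ × 0.453592 kg/lb = 205.477 kg/m³
205.477 kg/m³ ÷ 10⁻⁶ kg/mg × 1.63871×10⁻⁵ m³/in³ = 3367.17 mg/in³

3370 mg/in³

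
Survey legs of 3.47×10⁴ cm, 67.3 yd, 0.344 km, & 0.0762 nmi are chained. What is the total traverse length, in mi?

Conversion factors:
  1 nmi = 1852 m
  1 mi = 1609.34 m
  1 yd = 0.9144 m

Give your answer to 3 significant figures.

0.555 mi

3.47×10⁴ cm × 0.01 = 347 m
67.3 yd × 0.9144 = 61.5391 m
0.344 km × 1000 = 344 m
0.0762 nmi × 1852 = 141.122 m
Total: 347 + 61.5391 + 344 + 141.122 = 893.661 m
In mi: 893.661 / 1609.34 = 0.555297 mi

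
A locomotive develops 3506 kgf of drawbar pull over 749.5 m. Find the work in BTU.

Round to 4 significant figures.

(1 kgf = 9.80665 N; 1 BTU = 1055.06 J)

3506 kgf × 9.80665 → 34382.1 N
W = F × d = 34382.1 N × 749.5 m = 2.57694×10⁷ J
2.57694×10⁷ J ÷ (1055.06 J/BTU) = 24424.6 BTU

2.442×10⁴ BTU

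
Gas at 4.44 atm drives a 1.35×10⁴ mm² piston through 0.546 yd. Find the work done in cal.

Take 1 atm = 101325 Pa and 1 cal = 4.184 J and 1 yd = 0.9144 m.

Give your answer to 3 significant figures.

4.44 atm → 449883 Pa
1.35×10⁴ mm² → 0.0135 m²
F = P × A = 449883 × 0.0135 = 6073.42 N
0.546 yd → 0.499262 m
W = F × d = 6073.42 × 0.499262 = 3032.23 J
In cal: 3032.23 / 4.184 = 724.72 cal

725 cal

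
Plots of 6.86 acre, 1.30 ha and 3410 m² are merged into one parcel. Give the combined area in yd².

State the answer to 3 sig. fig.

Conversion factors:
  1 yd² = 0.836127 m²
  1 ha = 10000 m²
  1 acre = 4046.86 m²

5.28×10⁴ yd²

6.86 acre × 4046.86 = 27761.5 m²
1.30 ha × 10000 = 13000 m²
3410 m² (already m²)
Total: 27761.5 + 13000 + 3410 = 44171.5 m²
In yd²: 44171.5 / 0.836127 = 52828.7 yd²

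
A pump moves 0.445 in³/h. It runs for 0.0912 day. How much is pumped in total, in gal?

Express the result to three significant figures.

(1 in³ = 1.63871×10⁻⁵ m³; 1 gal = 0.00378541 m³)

0.00422 gal

0.445 in³/h → 2.02563×10⁻⁹ m³/s
0.0912 day → 7879.68 s
V = Q × t = 2.02563×10⁻⁹ × 7879.68 = 1.59613×10⁻⁵ m³
In gal: 1.59613×10⁻⁵ / 0.00378541 = 0.00421653 gal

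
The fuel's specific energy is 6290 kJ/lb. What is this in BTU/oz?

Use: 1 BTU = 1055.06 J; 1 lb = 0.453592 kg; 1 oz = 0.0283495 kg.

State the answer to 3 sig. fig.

373 BTU/oz

6290 kJ/lb × 1000 J/kJ ÷ 0.453592 kg/lb = 1.38671×10⁷ J/kg
1.38671×10⁷ J/kg ÷ 1055.06 J/BTU × 0.0283495 kg/oz = 372.609 BTU/oz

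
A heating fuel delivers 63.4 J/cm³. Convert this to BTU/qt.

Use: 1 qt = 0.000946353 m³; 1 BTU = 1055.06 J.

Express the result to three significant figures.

63.4 J/cm³ ÷ 10⁻⁶ m³/cm³ = 6.34×10⁷ J/m³
6.34×10⁷ J/m³ ÷ 1055.06 J/BTU × 0.000946353 m³/qt = 56.8676 BTU/qt

56.9 BTU/qt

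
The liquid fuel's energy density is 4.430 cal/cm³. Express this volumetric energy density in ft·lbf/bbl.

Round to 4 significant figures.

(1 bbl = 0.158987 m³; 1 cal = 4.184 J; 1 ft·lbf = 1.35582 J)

2.173×10⁶ ft·lbf/bbl

4.430 cal/cm³ × 4.184 J/cal ÷ 10⁻⁶ m³/cm³ = 1.85351×10⁷ J/m³
1.85351×10⁷ J/m³ ÷ 1.35582 J/ft·lbf × 0.158987 m³/bbl = 2.17347×10⁶ ft·lbf/bbl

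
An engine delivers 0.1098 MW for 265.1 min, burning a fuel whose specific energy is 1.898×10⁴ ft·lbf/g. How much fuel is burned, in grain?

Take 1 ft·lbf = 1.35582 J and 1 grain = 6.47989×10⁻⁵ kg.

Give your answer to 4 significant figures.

0.1098 MW → 109800 W
265.1 min → 15906 s
E = P × t = 109800 × 15906 = 1.74648×10⁹ J
1.898×10⁴ ft·lbf/g → 2.57335×10⁷ J/kg
m = E / e_s = 1.74648×10⁹ / 2.57335×10⁷ = 67.868 kg
In grain: 67.868 / 6.47989×10⁻⁵ = 1.04736×10⁶ grain

1.047×10⁶ grain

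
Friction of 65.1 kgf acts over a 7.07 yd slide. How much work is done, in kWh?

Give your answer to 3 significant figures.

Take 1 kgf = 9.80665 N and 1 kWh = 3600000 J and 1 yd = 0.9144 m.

65.1 kgf × 9.80665 = 638.413 N
7.07 yd × 0.9144 = 6.46481 m
W = F × d = 638.413 N × 6.46481 m = 4127.22 J
4127.22 J ÷ (3600000 J/kWh) = 0.00114645 kWh

0.00115 kWh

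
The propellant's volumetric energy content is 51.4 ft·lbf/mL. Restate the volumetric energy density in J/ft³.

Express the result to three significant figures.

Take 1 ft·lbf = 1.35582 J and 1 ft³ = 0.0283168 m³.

1.97×10⁶ J/ft³

51.4 ft·lbf/mL × 1.35582 J/ft·lbf ÷ 10⁻⁶ m³/mL = 6.96891×10⁷ J/m³
6.96891×10⁷ J/m³ × 0.0283168 m³/ft³ = 1.97337×10⁶ J/ft³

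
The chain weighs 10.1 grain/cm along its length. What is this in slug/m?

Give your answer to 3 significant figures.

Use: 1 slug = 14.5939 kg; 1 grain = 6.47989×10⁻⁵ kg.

10.1 grain/cm × 6.47989×10⁻⁵ kg/grain ÷ 0.01 m/cm = 0.0654469 kg/m
0.0654469 kg/m ÷ 14.5939 kg/slug = 0.00448454 slug/m

0.00448 slug/m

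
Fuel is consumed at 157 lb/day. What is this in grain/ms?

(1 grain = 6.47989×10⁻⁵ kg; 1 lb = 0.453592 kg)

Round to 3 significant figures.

157 lb/day × 0.453592 kg/lb ÷ 86400 s/day = 8.24235×10⁻⁴ kg/s
8.24235×10⁻⁴ kg/s ÷ 6.47989×10⁻⁵ kg/grain × 0.001 s/ms = 0.0127199 grain/ms

0.0127 grain/ms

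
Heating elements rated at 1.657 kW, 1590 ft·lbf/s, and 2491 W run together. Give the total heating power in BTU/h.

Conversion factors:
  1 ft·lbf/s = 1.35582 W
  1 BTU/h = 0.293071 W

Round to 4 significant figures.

1.657 kW × 1000 → 1657 W
1590 ft·lbf/s × 1.35582 → 2155.75 W
2491 W (already W)
Combined: 1657 + 2155.75 + 2491 = 6303.75 W
In BTU/h: 6303.75 / 0.293071 = 21509.3 BTU/h

2.151×10⁴ BTU/h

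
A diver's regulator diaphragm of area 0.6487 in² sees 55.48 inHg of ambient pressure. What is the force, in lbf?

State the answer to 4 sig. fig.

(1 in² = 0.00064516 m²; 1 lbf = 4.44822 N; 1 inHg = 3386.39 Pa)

17.68 lbf

55.48 inHg × 3386.39 → 187877 Pa
0.6487 in² × 0.00064516 → 4.18515×10⁻⁴ m²
F = P × A = 187877 Pa × 4.18515×10⁻⁴ m² = 78.6293 N
78.6293 N ÷ (4.44822 N/lbf) = 17.6766 lbf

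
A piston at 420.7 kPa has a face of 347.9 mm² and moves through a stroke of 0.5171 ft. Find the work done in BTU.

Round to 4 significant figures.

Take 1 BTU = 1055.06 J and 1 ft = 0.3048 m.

420.7 kPa → 420700 Pa
347.9 mm² → 3.479×10⁻⁴ m²
F = P × A = 420700 × 3.479×10⁻⁴ = 146.362 N
0.5171 ft → 0.157612 m
W = F × d = 146.362 × 0.157612 = 23.0684 J
In BTU: 23.0684 / 1055.06 = 0.0218645 BTU

0.02186 BTU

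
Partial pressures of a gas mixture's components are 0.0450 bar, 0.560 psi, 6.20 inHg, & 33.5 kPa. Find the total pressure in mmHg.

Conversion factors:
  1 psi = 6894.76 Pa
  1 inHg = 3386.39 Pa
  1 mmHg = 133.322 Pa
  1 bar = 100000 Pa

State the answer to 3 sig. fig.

0.0450 bar × 100000 → 4500 Pa
0.560 psi × 6894.76 → 3861.07 Pa
6.20 inHg × 3386.39 → 20995.6 Pa
33.5 kPa × 1000 → 33500 Pa
Combined: 4500 + 3861.07 + 20995.6 + 33500 = 62856.7 Pa
In mmHg: 62856.7 / 133.322 = 471.465 mmHg

471 mmHg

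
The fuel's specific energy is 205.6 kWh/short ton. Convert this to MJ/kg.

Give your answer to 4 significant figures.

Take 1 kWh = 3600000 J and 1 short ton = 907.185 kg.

0.8159 MJ/kg

205.6 kWh/short ton × 3600000 J/kWh ÷ 907.185 kg/short ton = 815887 J/kg
815887 J/kg ÷ 1000000 J/MJ = 0.815887 MJ/kg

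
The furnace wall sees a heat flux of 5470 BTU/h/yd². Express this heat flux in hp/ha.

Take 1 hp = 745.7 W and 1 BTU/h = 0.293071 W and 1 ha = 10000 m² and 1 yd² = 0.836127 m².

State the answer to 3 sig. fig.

2.57×10⁴ hp/ha

5470 BTU/h/yd² × 0.293071 W/BTU/h ÷ 0.836127 m²/yd² = 1917.29 W/m²
1917.29 W/m² ÷ 745.7 W/hp × 10000 m²/ha = 25711.3 hp/ha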